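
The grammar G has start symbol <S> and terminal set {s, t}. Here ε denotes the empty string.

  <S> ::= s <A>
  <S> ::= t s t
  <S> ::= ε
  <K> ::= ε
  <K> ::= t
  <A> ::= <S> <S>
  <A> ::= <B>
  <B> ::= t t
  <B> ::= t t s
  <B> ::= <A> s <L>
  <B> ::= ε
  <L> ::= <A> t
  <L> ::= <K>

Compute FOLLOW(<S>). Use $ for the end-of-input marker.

FIRST(<S>) = {ε, s, t}
FIRST(<K>) = {ε, t}
FIRST(<A>) = {ε, s, t}  (via <S> <S>, <B>)
FIRST(<B>) = {ε, s, t}  (via <A> s <L>)
FIRST(<L>) = {ε, s, t}  (via <A> t, <K>)
FOLLOW(<S>) includes $ since <S> is the start symbol.
FOLLOW(<S>): in <A>::=<S> <S> (occurrence 1), <S> is followed by <S> with FIRST {ε, s, t}; in <A>::=<S> <S> (occurrence 1), the suffix after <S> is nullable, so FOLLOW(<S>) ⊇ FOLLOW(<A>) = {$, s, t}; in <A>::=<S> <S> (occurrence 2), the suffix after <S> is empty, so FOLLOW(<S>) ⊇ FOLLOW(<A>) = {$, s, t}. Thus FOLLOW(<S>) = {$, s, t}.
FOLLOW(<A>): in <S>::=s <A>, the suffix after <A> is empty, so FOLLOW(<A>) ⊇ FOLLOW(<S>) = {$, s, t}; in <B>::=<A> s <L>, <A> is followed by s <L> with FIRST {s}; in <L>::=<A> t, <A> is followed by t with FIRST {t}. Thus FOLLOW(<A>) = {$, s, t}.
FOLLOW(<B>): in <A>::=<B>, the suffix after <B> is empty, so FOLLOW(<B>) ⊇ FOLLOW(<A>) = {$, s, t}. Thus FOLLOW(<B>) = {$, s, t}.
FOLLOW(<L>): in <B>::=<A> s <L>, the suffix after <L> is empty, so FOLLOW(<L>) ⊇ FOLLOW(<B>) = {$, s, t}. Thus FOLLOW(<L>) = {$, s, t}.
FOLLOW(<K>): in <L>::=<K>, the suffix after <K> is empty, so FOLLOW(<K>) ⊇ FOLLOW(<L>) = {$, s, t}. Thus FOLLOW(<K>) = {$, s, t}.

{$, s, t}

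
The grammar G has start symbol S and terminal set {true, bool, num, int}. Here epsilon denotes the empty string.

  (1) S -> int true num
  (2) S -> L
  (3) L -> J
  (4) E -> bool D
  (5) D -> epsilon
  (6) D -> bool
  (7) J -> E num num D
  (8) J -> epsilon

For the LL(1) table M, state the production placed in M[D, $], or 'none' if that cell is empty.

D -> epsilon

FIRST(E) = {bool}
FIRST(D) = {epsilon, bool}
FIRST(J) = {epsilon, bool}  (via E num num D)
FIRST(L) = {epsilon, bool}  (via J)
FIRST(S) = {epsilon, bool, int}  (via L)
FOLLOW(S) includes $ since S is the start symbol.
FOLLOW(E): in J->E num num D, E is followed by num num D with FIRST {num}. Thus FOLLOW(E) = {num}.
FOLLOW(J): in L->J, the suffix after J is empty, so FOLLOW(J) ⊇ FOLLOW(L) = {$}. Thus FOLLOW(J) = {$}.
FOLLOW(D): in E->bool D, the suffix after D is empty, so FOLLOW(D) ⊇ FOLLOW(E) = {num}; in J->E num num D, the suffix after D is empty, so FOLLOW(D) ⊇ FOLLOW(J) = {$}. Thus FOLLOW(D) = {$, num}.
For D -> epsilon: FIRST(epsilon) = {epsilon}, so it goes in M[D, t] for t ∈ {}; since epsilon ∈ FIRST, also for every t ∈ FOLLOW(D) = {$, num}.
For D -> bool: FIRST(bool) = {bool}, so it goes in M[D, t] for t ∈ {bool}.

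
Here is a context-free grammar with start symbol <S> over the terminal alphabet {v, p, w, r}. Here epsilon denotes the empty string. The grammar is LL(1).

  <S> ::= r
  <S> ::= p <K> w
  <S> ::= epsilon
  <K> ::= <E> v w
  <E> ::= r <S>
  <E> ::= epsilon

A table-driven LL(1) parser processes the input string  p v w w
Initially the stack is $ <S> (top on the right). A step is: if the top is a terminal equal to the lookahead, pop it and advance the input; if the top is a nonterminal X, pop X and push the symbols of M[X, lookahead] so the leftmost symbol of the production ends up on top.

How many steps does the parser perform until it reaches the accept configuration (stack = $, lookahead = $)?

     Stack        Input      Action
  1  $ <S>        p v w w $  expand <S> ::= p <K> w
  2  $ w <K> p    p v w w $  match p
  3  $ w <K>      v w w $    expand <K> ::= <E> v w
  4  $ w w v <E>  v w w $    expand <E> ::= epsilon
  5  $ w w v      v w w $    match v
  6  $ w w        w w $      match w
  7  $ w          w $        match w
Accept reached after 7 steps.

7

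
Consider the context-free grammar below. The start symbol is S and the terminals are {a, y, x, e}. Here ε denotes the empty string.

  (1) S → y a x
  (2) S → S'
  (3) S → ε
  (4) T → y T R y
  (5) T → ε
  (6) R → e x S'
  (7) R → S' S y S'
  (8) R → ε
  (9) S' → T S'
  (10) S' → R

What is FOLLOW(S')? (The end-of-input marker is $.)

{$, e, y}

FIRST(T) = {ε, y}
FIRST(S) = {ε, e, y}  (via S')
FIRST(R) = {ε, e, y}  (via S' S y S')
FIRST(S') = {ε, e, y}  (via T S', R)
FOLLOW(S) includes $ since S is the start symbol.
FOLLOW(S): in R→S' S y S', S is followed by y S' with FIRST {y}. Thus FOLLOW(S) = {$, y}.
FOLLOW(T): in T→y T R y, T is followed by R y with FIRST {e, y}; in S'→T S', T is followed by S' with FIRST {ε, e, y}; in S'→T S', the suffix after T is nullable, so FOLLOW(T) ⊇ FOLLOW(S') = {$, e, y}. Thus FOLLOW(T) = {$, e, y}.
FOLLOW(R): in T→y T R y, R is followed by y with FIRST {y}; in S'→R, the suffix after R is empty, so FOLLOW(R) ⊇ FOLLOW(S') = {$, e, y}. Thus FOLLOW(R) = {$, e, y}.
FOLLOW(S'): in S→S', the suffix after S' is empty, so FOLLOW(S') ⊇ FOLLOW(S) = {$, y}; in R→e x S', the suffix after S' is empty, so FOLLOW(S') ⊇ FOLLOW(R) = {$, e, y}; in R→S' S y S' (occurrence 1), S' is followed by S y S' with FIRST {e, y}; in R→S' S y S' (occurrence 2), the suffix after S' is empty, so FOLLOW(S') ⊇ FOLLOW(R) = {$, e, y}; in S'→T S', the suffix after S' is empty (adds nothing new). Thus FOLLOW(S') = {$, e, y}.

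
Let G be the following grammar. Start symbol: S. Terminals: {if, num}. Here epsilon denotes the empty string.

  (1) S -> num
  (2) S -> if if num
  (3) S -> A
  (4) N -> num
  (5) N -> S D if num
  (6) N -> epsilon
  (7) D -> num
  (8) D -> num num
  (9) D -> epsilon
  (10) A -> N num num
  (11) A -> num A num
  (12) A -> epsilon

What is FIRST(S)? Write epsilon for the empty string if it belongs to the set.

{epsilon, if, num}

FIRST(D): from D->num we get {num}; from D->num num we get {num}; from D->epsilon we get {epsilon}. So FIRST(D) = {epsilon, num}.
FIRST(S): from S->num we get {num}; from S->if if num we get {if}; from S->A we get {epsilon, if, num}. So FIRST(S) = {epsilon, if, num}.
FIRST(N): from N->num we get {num}; from N->S D if num we get {if, num}; from N->epsilon we get {epsilon}. So FIRST(N) = {epsilon, if, num}.
FIRST(A): from A->N num num we get {if, num}; from A->num A num we get {num}; from A->epsilon we get {epsilon}. So FIRST(A) = {epsilon, if, num}.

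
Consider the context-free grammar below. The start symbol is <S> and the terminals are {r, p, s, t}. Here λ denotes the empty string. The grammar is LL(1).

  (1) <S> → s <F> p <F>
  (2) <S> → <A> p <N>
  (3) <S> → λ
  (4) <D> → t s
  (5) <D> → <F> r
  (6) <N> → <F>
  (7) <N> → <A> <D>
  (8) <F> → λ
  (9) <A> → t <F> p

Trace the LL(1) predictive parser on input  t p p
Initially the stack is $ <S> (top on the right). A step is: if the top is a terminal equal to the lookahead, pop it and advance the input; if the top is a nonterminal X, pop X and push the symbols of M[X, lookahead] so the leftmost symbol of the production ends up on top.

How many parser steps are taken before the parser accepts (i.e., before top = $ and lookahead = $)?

step 1: stack=$ <S>  input=t p p $  — expand <S> → <A> p <N>
step 2: stack=$ <N> p <A>  input=t p p $  — expand <A> → t <F> p
step 3: stack=$ <N> p p <F> t  input=t p p $  — match t
step 4: stack=$ <N> p p <F>  input=p p $  — expand <F> → λ
step 5: stack=$ <N> p p  input=p p $  — match p
step 6: stack=$ <N> p  input=p $  — match p
step 7: stack=$ <N>  input=$  — expand <N> → <F>
step 8: stack=$ <F>  input=$  — expand <F> → λ
Accept reached after 8 steps.

8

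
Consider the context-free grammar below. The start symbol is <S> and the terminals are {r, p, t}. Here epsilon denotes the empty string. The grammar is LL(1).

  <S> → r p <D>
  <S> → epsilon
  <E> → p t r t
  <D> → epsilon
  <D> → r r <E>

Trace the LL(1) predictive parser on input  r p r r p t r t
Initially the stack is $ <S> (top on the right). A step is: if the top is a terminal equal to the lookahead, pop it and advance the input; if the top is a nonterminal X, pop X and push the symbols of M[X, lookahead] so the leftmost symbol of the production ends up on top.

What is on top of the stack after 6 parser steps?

<E>

     Stack      Input              Action
  1  $ <S>      r p r r p t r t $  expand <S> → r p <D>
  2  $ <D> p r  r p r r p t r t $  match r
  3  $ <D> p    p r r p t r t $    match p
  4  $ <D>      r r p t r t $      expand <D> → r r <E>
  5  $ <E> r r  r r p t r t $      match r
  6  $ <E> r    r p t r t $        match r
Stack after step 6: $ <E> (top = <E>).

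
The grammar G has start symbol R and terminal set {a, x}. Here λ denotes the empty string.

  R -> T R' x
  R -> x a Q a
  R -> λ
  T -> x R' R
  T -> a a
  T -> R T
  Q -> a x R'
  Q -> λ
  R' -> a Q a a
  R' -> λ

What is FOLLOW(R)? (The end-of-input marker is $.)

FIRST(Q): from Q->a x R' we get {a}; from Q->λ we get {λ}. So FIRST(Q) = {λ, a}.
FIRST(R'): from R'->a Q a a we get {a}; from R'->λ we get {λ}. So FIRST(R') = {λ, a}.
FIRST(R): from R->T R' x we get {a, x}; from R->x a Q a we get {x}; from R->λ we get {λ}. So FIRST(R) = {λ, a, x}.
FIRST(T): from T->x R' R we get {x}; from T->a a we get {a}; from T->R T we get {a, x}. So FIRST(T) = {a, x}.
FOLLOW(R) includes $ since R is the start symbol.
FOLLOW(T): in R->T R' x, T is followed by R' x with FIRST {a, x}; in T->R T, the suffix after T is empty (adds nothing new). Thus FOLLOW(T) = {a, x}.
FOLLOW(R): in T->x R' R, the suffix after R is empty, so FOLLOW(R) ⊇ FOLLOW(T) = {a, x}; in T->R T, R is followed by T with FIRST {a, x}. Thus FOLLOW(R) = {$, a, x}.
FOLLOW(Q): in R->x a Q a, Q is followed by a with FIRST {a}; in R'->a Q a a, Q is followed by a a with FIRST {a}. Thus FOLLOW(Q) = {a}.
FOLLOW(R'): in R->T R' x, R' is followed by x with FIRST {x}; in T->x R' R, R' is followed by R with FIRST {λ, a, x}; in T->x R' R, the suffix after R' is nullable, so FOLLOW(R') ⊇ FOLLOW(T) = {a, x}; in Q->a x R', the suffix after R' is empty, so FOLLOW(R') ⊇ FOLLOW(Q) = {a}. Thus FOLLOW(R') = {a, x}.

{$, a, x}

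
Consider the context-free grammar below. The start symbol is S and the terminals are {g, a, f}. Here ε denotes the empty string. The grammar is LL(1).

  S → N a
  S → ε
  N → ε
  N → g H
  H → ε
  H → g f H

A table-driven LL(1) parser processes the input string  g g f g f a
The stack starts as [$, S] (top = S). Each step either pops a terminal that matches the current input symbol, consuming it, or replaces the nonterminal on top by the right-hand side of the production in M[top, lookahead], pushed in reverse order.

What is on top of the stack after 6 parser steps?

H

     Stack      Input          Action
  1  $ S        g g f g f a $  expand S → N a
  2  $ a N      g g f g f a $  expand N → g H
  3  $ a H g    g g f g f a $  match g
  4  $ a H      g f g f a $    expand H → g f H
  5  $ a H f g  g f g f a $    match g
  6  $ a H f    f g f a $      match f
Stack after step 6: $ a H (top = H).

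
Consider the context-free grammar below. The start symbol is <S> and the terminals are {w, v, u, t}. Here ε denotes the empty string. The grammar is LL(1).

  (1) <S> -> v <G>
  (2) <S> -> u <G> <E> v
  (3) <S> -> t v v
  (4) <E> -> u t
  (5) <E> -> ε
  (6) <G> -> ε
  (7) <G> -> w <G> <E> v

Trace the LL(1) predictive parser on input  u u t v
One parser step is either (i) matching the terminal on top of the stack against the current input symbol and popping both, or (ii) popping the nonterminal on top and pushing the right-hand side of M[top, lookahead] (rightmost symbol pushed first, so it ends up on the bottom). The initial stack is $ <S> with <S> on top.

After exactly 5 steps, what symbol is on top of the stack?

     Stack          Input      Action
  1  $ <S>          u u t v $  expand <S> -> u <G> <E> v
  2  $ v <E> <G> u  u u t v $  match u
  3  $ v <E> <G>    u t v $    expand <G> -> ε
  4  $ v <E>        u t v $    expand <E> -> u t
  5  $ v t u        u t v $    match u
Stack after step 5: $ v t (top = t).

t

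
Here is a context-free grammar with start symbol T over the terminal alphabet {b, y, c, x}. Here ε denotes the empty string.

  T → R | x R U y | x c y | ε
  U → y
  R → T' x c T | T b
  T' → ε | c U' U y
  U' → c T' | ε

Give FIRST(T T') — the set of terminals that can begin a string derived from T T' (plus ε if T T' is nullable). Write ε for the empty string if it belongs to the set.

{ε, b, c, x}

FIRST(U): from U→y we get {y}. So FIRST(U) = {y}.
FIRST(T'): from T'→ε we get {ε}; from T'→c U' U y we get {c}. So FIRST(T') = {ε, c}.
FIRST(U'): from U'→c T' we get {c}; from U'→ε we get {ε}. So FIRST(U') = {ε, c}.
FIRST(T): from T→R we get {b, c, x}; from T→x R U y we get {x}; from T→x c y we get {x}; from T→ε we get {ε}. So FIRST(T) = {ε, b, c, x}.
FIRST(R): from R→T' x c T we get {c, x}; from R→T b we get {b, c, x}. So FIRST(R) = {b, c, x}.
FIRST(T T'): take FIRST of each symbol in turn, carrying on past any symbol whose FIRST contains ε; result {ε, b, c, x}.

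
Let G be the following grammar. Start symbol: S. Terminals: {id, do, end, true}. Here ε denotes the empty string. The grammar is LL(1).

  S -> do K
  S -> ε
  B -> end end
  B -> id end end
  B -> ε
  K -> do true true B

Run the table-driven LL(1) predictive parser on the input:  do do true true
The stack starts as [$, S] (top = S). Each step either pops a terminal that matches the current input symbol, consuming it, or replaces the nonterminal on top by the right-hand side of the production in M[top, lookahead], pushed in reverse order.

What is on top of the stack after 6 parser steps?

B

step 1: stack=$ S  input=do do true true $  — expand S -> do K
step 2: stack=$ K do  input=do do true true $  — match do
step 3: stack=$ K  input=do true true $  — expand K -> do true true B
step 4: stack=$ B true true do  input=do true true $  — match do
step 5: stack=$ B true true  input=true true $  — match true
step 6: stack=$ B true  input=true $  — match true
Stack after step 6: $ B (top = B).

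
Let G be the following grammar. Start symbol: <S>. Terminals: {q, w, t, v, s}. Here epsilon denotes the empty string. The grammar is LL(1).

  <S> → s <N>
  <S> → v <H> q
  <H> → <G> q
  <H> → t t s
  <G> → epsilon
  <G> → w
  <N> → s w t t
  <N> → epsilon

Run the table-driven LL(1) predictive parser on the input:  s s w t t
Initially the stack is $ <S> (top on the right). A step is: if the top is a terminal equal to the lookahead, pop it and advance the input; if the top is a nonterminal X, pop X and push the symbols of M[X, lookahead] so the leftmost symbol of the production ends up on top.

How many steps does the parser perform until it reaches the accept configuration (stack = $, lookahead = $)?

     Stack      Input        Action
  1  $ <S>      s s w t t $  expand <S> → s <N>
  2  $ <N> s    s s w t t $  match s
  3  $ <N>      s w t t $    expand <N> → s w t t
  4  $ t t w s  s w t t $    match s
  5  $ t t w    w t t $      match w
  6  $ t t      t t $        match t
  7  $ t        t $          match t
Accept reached after 7 steps.

7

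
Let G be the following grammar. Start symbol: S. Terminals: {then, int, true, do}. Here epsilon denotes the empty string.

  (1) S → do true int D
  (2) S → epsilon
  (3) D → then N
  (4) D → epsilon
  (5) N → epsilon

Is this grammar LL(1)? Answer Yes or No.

Yes

FIRST(S) = {epsilon, do}
FIRST(D) = {epsilon, then}
FIRST(N) = {epsilon}
FOLLOW(S) = {$}
FOLLOW(D) = {$}
FOLLOW(N) = {$}
Each cell of M receives at most one production.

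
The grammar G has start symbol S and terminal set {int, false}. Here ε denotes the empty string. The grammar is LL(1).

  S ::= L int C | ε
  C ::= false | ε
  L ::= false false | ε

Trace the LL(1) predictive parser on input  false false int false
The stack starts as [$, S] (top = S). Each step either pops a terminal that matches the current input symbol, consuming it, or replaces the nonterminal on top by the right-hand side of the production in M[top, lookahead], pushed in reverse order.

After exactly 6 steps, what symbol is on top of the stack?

step 1: stack=$ S  input=false false int false $  — expand S ::= L int C
step 2: stack=$ C int L  input=false false int false $  — expand L ::= false false
step 3: stack=$ C int false false  input=false false int false $  — match false
step 4: stack=$ C int false  input=false int false $  — match false
step 5: stack=$ C int  input=int false $  — match int
step 6: stack=$ C  input=false $  — expand C ::= false
Stack after step 6: $ false (top = false).

false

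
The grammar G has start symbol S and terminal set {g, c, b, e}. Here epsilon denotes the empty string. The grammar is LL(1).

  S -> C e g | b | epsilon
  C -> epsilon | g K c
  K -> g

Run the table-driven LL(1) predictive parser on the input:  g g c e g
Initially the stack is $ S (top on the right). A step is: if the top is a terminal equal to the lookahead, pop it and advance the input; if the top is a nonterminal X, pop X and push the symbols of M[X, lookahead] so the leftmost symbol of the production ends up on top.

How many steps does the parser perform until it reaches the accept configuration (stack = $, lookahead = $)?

8

     Stack        Input        Action
  1  $ S          g g c e g $  expand S -> C e g
  2  $ g e C      g g c e g $  expand C -> g K c
  3  $ g e c K g  g g c e g $  match g
  4  $ g e c K    g c e g $    expand K -> g
  5  $ g e c g    g c e g $    match g
  6  $ g e c      c e g $      match c
  7  $ g e        e g $        match e
  8  $ g          g $          match g
Accept reached after 8 steps.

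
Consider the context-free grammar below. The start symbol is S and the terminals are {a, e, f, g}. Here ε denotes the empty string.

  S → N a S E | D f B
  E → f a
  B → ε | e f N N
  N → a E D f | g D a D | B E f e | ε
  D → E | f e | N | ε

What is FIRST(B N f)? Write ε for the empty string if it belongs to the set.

FIRST(E) = {f}
FIRST(B) = {ε, e}
FIRST(N) = {ε, a, e, f, g}  (via B E f e)
FIRST(D) = {ε, a, e, f, g}  (via E, N)
FIRST(S) = {a, e, f, g}  (via N a S E, D f B)
FIRST(B N f): take FIRST of each symbol in turn, carrying on past any symbol whose FIRST contains ε; result {a, e, f, g}.

{a, e, f, g}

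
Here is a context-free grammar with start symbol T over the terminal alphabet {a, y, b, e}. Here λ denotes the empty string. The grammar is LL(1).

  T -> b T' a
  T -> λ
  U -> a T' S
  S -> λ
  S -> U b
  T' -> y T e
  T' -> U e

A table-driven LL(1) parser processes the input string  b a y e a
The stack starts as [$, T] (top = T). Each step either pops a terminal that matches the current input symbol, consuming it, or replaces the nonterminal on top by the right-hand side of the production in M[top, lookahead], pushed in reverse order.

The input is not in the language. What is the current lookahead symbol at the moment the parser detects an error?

$

step 1: stack=$ T  input=b a y e a $  — expand T -> b T' a
step 2: stack=$ a T' b  input=b a y e a $  — match b
step 3: stack=$ a T'  input=a y e a $  — expand T' -> U e
step 4: stack=$ a e U  input=a y e a $  — expand U -> a T' S
step 5: stack=$ a e S T' a  input=a y e a $  — match a
step 6: stack=$ a e S T'  input=y e a $  — expand T' -> y T e
step 7: stack=$ a e S e T y  input=y e a $  — match y
step 8: stack=$ a e S e T  input=e a $  — expand T -> λ
step 9: stack=$ a e S e  input=e a $  — match e
step 10: stack=$ a e S  input=a $  — expand S -> U b
step 11: stack=$ a e b U  input=a $  — expand U -> a T' S
step 12: stack=$ a e b S T' a  input=a $  — match a
step 13: stack=$ a e b S T'  input=$  — error: M[T', $] is empty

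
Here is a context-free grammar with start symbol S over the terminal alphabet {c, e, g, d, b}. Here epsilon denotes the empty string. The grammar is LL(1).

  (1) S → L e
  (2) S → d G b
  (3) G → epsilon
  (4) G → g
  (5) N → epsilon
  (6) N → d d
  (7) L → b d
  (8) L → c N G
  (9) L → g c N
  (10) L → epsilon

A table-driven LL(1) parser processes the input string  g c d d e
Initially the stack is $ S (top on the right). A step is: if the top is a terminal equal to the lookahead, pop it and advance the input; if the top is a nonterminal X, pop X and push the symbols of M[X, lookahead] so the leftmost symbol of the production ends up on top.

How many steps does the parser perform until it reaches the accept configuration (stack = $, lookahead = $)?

step 1: stack=$ S  input=g c d d e $  — expand S → L e
step 2: stack=$ e L  input=g c d d e $  — expand L → g c N
step 3: stack=$ e N c g  input=g c d d e $  — match g
step 4: stack=$ e N c  input=c d d e $  — match c
step 5: stack=$ e N  input=d d e $  — expand N → d d
step 6: stack=$ e d d  input=d d e $  — match d
step 7: stack=$ e d  input=d e $  — match d
step 8: stack=$ e  input=e $  — match e
Accept reached after 8 steps.

8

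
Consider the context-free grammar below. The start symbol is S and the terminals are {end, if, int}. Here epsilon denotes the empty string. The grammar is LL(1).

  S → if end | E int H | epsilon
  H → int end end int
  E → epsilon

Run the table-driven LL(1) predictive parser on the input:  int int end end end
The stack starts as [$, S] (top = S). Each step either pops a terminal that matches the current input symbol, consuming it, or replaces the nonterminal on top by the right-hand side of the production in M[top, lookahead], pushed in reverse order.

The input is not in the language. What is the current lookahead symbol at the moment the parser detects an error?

end

step 1: stack=$ S  input=int int end end end $  — expand S → E int H
step 2: stack=$ H int E  input=int int end end end $  — expand E → epsilon
step 3: stack=$ H int  input=int int end end end $  — match int
step 4: stack=$ H  input=int end end end $  — expand H → int end end int
step 5: stack=$ int end end int  input=int end end end $  — match int
step 6: stack=$ int end end  input=end end end $  — match end
step 7: stack=$ int end  input=end end $  — match end
step 8: stack=$ int  input=end $  — error: top is terminal int but lookahead is end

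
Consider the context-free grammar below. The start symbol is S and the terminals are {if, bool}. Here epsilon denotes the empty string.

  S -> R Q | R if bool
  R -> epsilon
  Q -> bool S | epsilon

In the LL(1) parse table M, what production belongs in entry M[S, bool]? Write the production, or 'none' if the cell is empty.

S -> R Q

FIRST(R): from R->epsilon we get {epsilon}. So FIRST(R) = {epsilon}.
FIRST(Q): from Q->bool S we get {bool}; from Q->epsilon we get {epsilon}. So FIRST(Q) = {epsilon, bool}.
FIRST(S): from S->R Q we get {epsilon, bool}; from S->R if bool we get {if}. So FIRST(S) = {epsilon, bool, if}.
FOLLOW(S) includes $ since S is the start symbol.
FOLLOW(S): in Q->bool S, the suffix after S is empty, so FOLLOW(S) ⊇ FOLLOW(Q) = {$}. Thus FOLLOW(S) = {$}.
FOLLOW(Q): in S->R Q, the suffix after Q is empty, so FOLLOW(Q) ⊇ FOLLOW(S) = {$}. Thus FOLLOW(Q) = {$}.
For S -> R Q: FIRST(R Q) = {epsilon, bool}, so it goes in M[S, t] for t ∈ {bool}; since epsilon ∈ FIRST, also for every t ∈ FOLLOW(S) = {$}.
For S -> R if bool: FIRST(R if bool) = {if}, so it goes in M[S, t] for t ∈ {if}.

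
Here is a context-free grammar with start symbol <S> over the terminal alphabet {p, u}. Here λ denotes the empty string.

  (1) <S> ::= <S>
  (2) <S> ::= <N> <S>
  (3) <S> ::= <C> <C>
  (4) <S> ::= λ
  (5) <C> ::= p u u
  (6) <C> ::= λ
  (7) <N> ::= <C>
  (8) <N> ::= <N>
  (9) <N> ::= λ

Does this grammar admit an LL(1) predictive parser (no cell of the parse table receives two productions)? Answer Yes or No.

FIRST(<S>) = {λ, p}
FIRST(<C>) = {λ, p}
FIRST(<N>) = {λ, p}
FOLLOW(<S>) = {$}
FOLLOW(<C>) = {$, p}
FOLLOW(<N>) = {$, p}
Cell M[<C>, p] receives both <C> ::= p u u and <C> ::= λ — the grammar is not LL(1).

No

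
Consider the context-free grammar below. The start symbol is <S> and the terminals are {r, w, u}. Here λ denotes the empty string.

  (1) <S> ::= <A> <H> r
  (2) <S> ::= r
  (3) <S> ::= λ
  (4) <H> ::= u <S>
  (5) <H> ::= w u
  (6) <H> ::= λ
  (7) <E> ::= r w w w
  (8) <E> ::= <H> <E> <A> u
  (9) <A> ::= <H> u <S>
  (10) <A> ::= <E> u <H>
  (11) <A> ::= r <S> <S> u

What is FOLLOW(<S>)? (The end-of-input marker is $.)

FIRST(<H>): from <H>::=u <S> we get {u}; from <H>::=w u we get {w}; from <H>::=λ we get {λ}. So FIRST(<H>) = {λ, u, w}.
FIRST(<E>): from <E>::=r w w w we get {r}; from <E>::=<H> <E> <A> u we get {r, u, w}. So FIRST(<E>) = {r, u, w}.
FIRST(<A>): from <A>::=<H> u <S> we get {u, w}; from <A>::=<E> u <H> we get {r, u, w}; from <A>::=r <S> <S> u we get {r}. So FIRST(<A>) = {r, u, w}.
FIRST(<S>): from <S>::=<A> <H> r we get {r, u, w}; from <S>::=r we get {r}; from <S>::=λ we get {λ}. So FIRST(<S>) = {λ, r, u, w}.
FOLLOW(<S>) includes $ since <S> is the start symbol.
FOLLOW(<E>): in <E>::=<H> <E> <A> u, <E> is followed by <A> u with FIRST {r, u, w}; in <A>::=<E> u <H>, <E> is followed by u <H> with FIRST {u}. Thus FOLLOW(<E>) = {r, u, w}.
FOLLOW(<A>): in <S>::=<A> <H> r, <A> is followed by <H> r with FIRST {r, u, w}; in <E>::=<H> <E> <A> u, <A> is followed by u with FIRST {u}. Thus FOLLOW(<A>) = {r, u, w}.
FOLLOW(<H>): in <S>::=<A> <H> r, <H> is followed by r with FIRST {r}; in <E>::=<H> <E> <A> u, <H> is followed by <E> <A> u with FIRST {r, u, w}; in <A>::=<H> u <S>, <H> is followed by u <S> with FIRST {u}; in <A>::=<E> u <H>, the suffix after <H> is empty, so FOLLOW(<H>) ⊇ FOLLOW(<A>) = {r, u, w}. Thus FOLLOW(<H>) = {r, u, w}.
FOLLOW(<S>): in <H>::=u <S>, the suffix after <S> is empty, so FOLLOW(<S>) ⊇ FOLLOW(<H>) = {r, u, w}; in <A>::=<H> u <S>, the suffix after <S> is empty, so FOLLOW(<S>) ⊇ FOLLOW(<A>) = {r, u, w}; in <A>::=r <S> <S> u (occurrence 1), <S> is followed by <S> u with FIRST {r, u, w}; in <A>::=r <S> <S> u (occurrence 2), <S> is followed by u with FIRST {u}. Thus FOLLOW(<S>) = {$, r, u, w}.

{$, r, u, w}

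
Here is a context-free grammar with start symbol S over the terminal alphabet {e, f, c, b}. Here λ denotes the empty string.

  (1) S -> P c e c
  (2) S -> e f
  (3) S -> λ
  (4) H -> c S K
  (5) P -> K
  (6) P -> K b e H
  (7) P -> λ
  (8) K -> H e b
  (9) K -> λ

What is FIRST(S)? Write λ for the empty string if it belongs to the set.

FIRST(H): from H->c S K we get {c}. So FIRST(H) = {c}.
FIRST(K): from K->H e b we get {c}; from K->λ we get {λ}. So FIRST(K) = {λ, c}.
FIRST(P): from P->K we get {λ, c}; from P->K b e H we get {b, c}; from P->λ we get {λ}. So FIRST(P) = {λ, b, c}.
FIRST(S): from S->P c e c we get {b, c}; from S->e f we get {e}; from S->λ we get {λ}. So FIRST(S) = {λ, b, c, e}.

{λ, b, c, e}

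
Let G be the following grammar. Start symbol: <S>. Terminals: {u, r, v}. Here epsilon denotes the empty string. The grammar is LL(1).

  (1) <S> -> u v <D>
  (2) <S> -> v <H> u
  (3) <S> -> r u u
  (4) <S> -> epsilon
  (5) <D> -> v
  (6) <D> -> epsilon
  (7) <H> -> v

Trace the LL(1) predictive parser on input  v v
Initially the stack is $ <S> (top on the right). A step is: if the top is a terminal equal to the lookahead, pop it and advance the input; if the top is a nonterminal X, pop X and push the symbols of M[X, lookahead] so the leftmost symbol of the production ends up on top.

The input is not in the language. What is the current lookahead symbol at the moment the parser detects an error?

$

     Stack      Input  Action
  1  $ <S>      v v $  expand <S> -> v <H> u
  2  $ u <H> v  v v $  match v
  3  $ u <H>    v $    expand <H> -> v
  4  $ u v      v $    match v
  5  $ u        $      error: top is terminal u but lookahead is $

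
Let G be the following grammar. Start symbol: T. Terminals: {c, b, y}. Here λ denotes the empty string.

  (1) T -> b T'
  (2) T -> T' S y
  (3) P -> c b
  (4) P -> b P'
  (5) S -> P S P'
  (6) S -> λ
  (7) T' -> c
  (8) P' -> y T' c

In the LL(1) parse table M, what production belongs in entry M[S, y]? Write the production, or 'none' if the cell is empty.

S -> λ

FIRST(P) = {b, c}
FIRST(T') = {c}
FIRST(P') = {y}
FIRST(T) = {b, c}  (via T' S y)
FIRST(S) = {λ, b, c}  (via P S P')
FOLLOW(T) includes $ since T is the start symbol.
FOLLOW(S): in T->T' S y, S is followed by y with FIRST {y}; in S->P S P', S is followed by P' with FIRST {y}. Thus FOLLOW(S) = {y}.
For S -> P S P': FIRST(P S P') = {b, c}, so it goes in M[S, t] for t ∈ {b, c}.
For S -> λ: FIRST(λ) = {λ}, so it goes in M[S, t] for t ∈ {}; since λ ∈ FIRST, also for every t ∈ FOLLOW(S) = {y}.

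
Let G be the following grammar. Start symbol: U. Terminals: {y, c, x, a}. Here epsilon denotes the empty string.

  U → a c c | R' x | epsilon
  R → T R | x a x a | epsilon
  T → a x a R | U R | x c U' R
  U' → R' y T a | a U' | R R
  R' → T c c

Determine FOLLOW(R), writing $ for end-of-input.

FIRST(U): from U→a c c we get {a}; from U→R' x we get {a, c, x}; from U→epsilon we get {epsilon}. So FIRST(U) = {epsilon, a, c, x}.
FIRST(R): from R→T R we get {epsilon, a, c, x}; from R→x a x a we get {x}; from R→epsilon we get {epsilon}. So FIRST(R) = {epsilon, a, c, x}.
FIRST(T): from T→a x a R we get {a}; from T→U R we get {epsilon, a, c, x}; from T→x c U' R we get {x}. So FIRST(T) = {epsilon, a, c, x}.
FIRST(R'): from R'→T c c we get {a, c, x}. So FIRST(R') = {a, c, x}.
FIRST(U'): from U'→R' y T a we get {a, c, x}; from U'→a U' we get {a}; from U'→R R we get {epsilon, a, c, x}. So FIRST(U') = {epsilon, a, c, x}.
FOLLOW(U) includes $ since U is the start symbol.
FOLLOW(R'): in U→R' x, R' is followed by x with FIRST {x}; in U'→R' y T a, R' is followed by y T a with FIRST {y}. Thus FOLLOW(R') = {x, y}.
FOLLOW(U): in T→U R, U is followed by R with FIRST {epsilon, a, c, x}; in T→U R, the suffix after U is nullable, so FOLLOW(U) ⊇ FOLLOW(T) = {a, c, x}. Thus FOLLOW(U) = {$, a, c, x}.
FOLLOW(R): in R→T R, the suffix after R is empty (adds nothing new); in T→a x a R, the suffix after R is empty, so FOLLOW(R) ⊇ FOLLOW(T) = {a, c, x}; in T→U R, the suffix after R is empty, so FOLLOW(R) ⊇ FOLLOW(T) = {a, c, x}; in T→x c U' R, the suffix after R is empty, so FOLLOW(R) ⊇ FOLLOW(T) = {a, c, x}; in U'→R R (occurrence 1), R is followed by R with FIRST {epsilon, a, c, x}; in U'→R R (occurrence 1), the suffix after R is nullable, so FOLLOW(R) ⊇ FOLLOW(U') = {a, c, x}; in U'→R R (occurrence 2), the suffix after R is empty, so FOLLOW(R) ⊇ FOLLOW(U') = {a, c, x}. Thus FOLLOW(R) = {a, c, x}.
FOLLOW(T): in R→T R, T is followed by R with FIRST {epsilon, a, c, x}; in R→T R, the suffix after T is nullable, so FOLLOW(T) ⊇ FOLLOW(R) = {a, c, x}; in U'→R' y T a, T is followed by a with FIRST {a}; in R'→T c c, T is followed by c c with FIRST {c}. Thus FOLLOW(T) = {a, c, x}.
FOLLOW(U'): in T→x c U' R, U' is followed by R with FIRST {epsilon, a, c, x}; in T→x c U' R, the suffix after U' is nullable, so FOLLOW(U') ⊇ FOLLOW(T) = {a, c, x}; in U'→a U', the suffix after U' is empty (adds nothing new). Thus FOLLOW(U') = {a, c, x}.

{a, c, x}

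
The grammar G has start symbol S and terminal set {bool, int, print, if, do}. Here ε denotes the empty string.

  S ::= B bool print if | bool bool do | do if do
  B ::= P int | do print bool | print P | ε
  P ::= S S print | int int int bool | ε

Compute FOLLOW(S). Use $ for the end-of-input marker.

{$, bool, do, int, print}

FIRST(S): from S::=B bool print if we get {bool, do, int, print}; from S::=bool bool do we get {bool}; from S::=do if do we get {do}. So FIRST(S) = {bool, do, int, print}.
FIRST(P): from P::=S S print we get {bool, do, int, print}; from P::=int int int bool we get {int}; from P::=ε we get {ε}. So FIRST(P) = {ε, bool, do, int, print}.
FIRST(B): from B::=P int we get {bool, do, int, print}; from B::=do print bool we get {do}; from B::=print P we get {print}; from B::=ε we get {ε}. So FIRST(B) = {ε, bool, do, int, print}.
FOLLOW(S) includes $ since S is the start symbol.
FOLLOW(S): in P::=S S print (occurrence 1), S is followed by S print with FIRST {bool, do, int, print}; in P::=S S print (occurrence 2), S is followed by print with FIRST {print}. Thus FOLLOW(S) = {$, bool, do, int, print}.
FOLLOW(B): in S::=B bool print if, B is followed by bool print if with FIRST {bool}. Thus FOLLOW(B) = {bool}.
FOLLOW(P): in B::=P int, P is followed by int with FIRST {int}; in B::=print P, the suffix after P is empty, so FOLLOW(P) ⊇ FOLLOW(B) = {bool}. Thus FOLLOW(P) = {bool, int}.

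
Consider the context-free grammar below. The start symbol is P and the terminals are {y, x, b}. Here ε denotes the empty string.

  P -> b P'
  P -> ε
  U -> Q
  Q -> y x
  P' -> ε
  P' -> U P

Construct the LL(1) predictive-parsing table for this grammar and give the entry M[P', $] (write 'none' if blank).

FIRST(P) = {ε, b}
FIRST(Q) = {y}
FIRST(U) = {y}  (via Q)
FIRST(P') = {ε, y}  (via U P)
FOLLOW(P) includes $ since P is the start symbol.
FOLLOW(P): in P'->U P, the suffix after P is empty, so FOLLOW(P) ⊇ FOLLOW(P') = {$}. Thus FOLLOW(P) = {$}.
FOLLOW(P'): in P->b P', the suffix after P' is empty, so FOLLOW(P') ⊇ FOLLOW(P) = {$}. Thus FOLLOW(P') = {$}.
For P' -> ε: FIRST(ε) = {ε}, so it goes in M[P', t] for t ∈ {}; since ε ∈ FIRST, also for every t ∈ FOLLOW(P') = {$}.
For P' -> U P: FIRST(U P) = {y}, so it goes in M[P', t] for t ∈ {y}.

P' -> ε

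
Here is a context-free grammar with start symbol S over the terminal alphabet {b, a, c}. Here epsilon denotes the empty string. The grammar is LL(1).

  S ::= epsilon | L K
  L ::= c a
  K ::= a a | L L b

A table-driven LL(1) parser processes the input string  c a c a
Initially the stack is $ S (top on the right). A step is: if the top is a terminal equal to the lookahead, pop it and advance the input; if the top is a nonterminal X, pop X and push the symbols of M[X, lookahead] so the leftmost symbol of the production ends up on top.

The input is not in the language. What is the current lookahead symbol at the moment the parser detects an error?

step 1: stack=$ S  input=c a c a $  — expand S ::= L K
step 2: stack=$ K L  input=c a c a $  — expand L ::= c a
step 3: stack=$ K a c  input=c a c a $  — match c
step 4: stack=$ K a  input=a c a $  — match a
step 5: stack=$ K  input=c a $  — expand K ::= L L b
step 6: stack=$ b L L  input=c a $  — expand L ::= c a
step 7: stack=$ b L a c  input=c a $  — match c
step 8: stack=$ b L a  input=a $  — match a
step 9: stack=$ b L  input=$  — error: M[L, $] is empty

$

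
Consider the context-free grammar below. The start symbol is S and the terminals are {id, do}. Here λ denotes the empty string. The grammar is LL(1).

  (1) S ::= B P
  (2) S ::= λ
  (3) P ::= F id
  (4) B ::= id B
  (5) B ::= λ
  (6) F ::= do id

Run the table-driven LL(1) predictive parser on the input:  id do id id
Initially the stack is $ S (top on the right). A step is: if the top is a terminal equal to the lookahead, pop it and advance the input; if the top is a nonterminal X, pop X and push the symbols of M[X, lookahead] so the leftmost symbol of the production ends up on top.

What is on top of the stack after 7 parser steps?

id

step 1: stack=$ S  input=id do id id $  — expand S ::= B P
step 2: stack=$ P B  input=id do id id $  — expand B ::= id B
step 3: stack=$ P B id  input=id do id id $  — match id
step 4: stack=$ P B  input=do id id $  — expand B ::= λ
step 5: stack=$ P  input=do id id $  — expand P ::= F id
step 6: stack=$ id F  input=do id id $  — expand F ::= do id
step 7: stack=$ id id do  input=do id id $  — match do
Stack after step 7: $ id id (top = id).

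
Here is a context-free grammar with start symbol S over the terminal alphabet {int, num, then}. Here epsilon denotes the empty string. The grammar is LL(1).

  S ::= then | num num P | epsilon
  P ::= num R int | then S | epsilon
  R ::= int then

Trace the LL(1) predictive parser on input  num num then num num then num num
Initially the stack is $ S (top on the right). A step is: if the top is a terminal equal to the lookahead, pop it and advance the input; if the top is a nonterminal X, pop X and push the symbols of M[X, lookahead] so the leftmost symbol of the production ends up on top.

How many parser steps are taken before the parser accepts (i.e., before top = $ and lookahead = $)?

14

      Stack        Input                                Action
   1  $ S          num num then num num then num num $  expand S ::= num num P
   2  $ P num num  num num then num num then num num $  match num
   3  $ P num      num then num num then num num $      match num
   4  $ P          then num num then num num $          expand P ::= then S
   5  $ S then     then num num then num num $          match then
   6  $ S          num num then num num $               expand S ::= num num P
   7  $ P num num  num num then num num $               match num
   8  $ P num      num then num num $                   match num
   9  $ P          then num num $                       expand P ::= then S
  10  $ S then     then num num $                       match then
  11  $ S          num num $                            expand S ::= num num P
  12  $ P num num  num num $                            match num
  13  $ P num      num $                                match num
  14  $ P          $                                    expand P ::= epsilon
Accept reached after 14 steps.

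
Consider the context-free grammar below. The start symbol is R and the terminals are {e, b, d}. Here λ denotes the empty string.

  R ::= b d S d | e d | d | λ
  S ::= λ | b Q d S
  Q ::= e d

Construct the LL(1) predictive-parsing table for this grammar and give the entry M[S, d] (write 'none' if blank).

FIRST(R): from R::=b d S d we get {b}; from R::=e d we get {e}; from R::=d we get {d}; from R::=λ we get {λ}. So FIRST(R) = {λ, b, d, e}.
FIRST(S): from S::=λ we get {λ}; from S::=b Q d S we get {b}. So FIRST(S) = {λ, b}.
FIRST(Q): from Q::=e d we get {e}. So FIRST(Q) = {e}.
FOLLOW(R) includes $ since R is the start symbol.
FOLLOW(S): in R::=b d S d, S is followed by d with FIRST {d}; in S::=b Q d S, the suffix after S is empty (adds nothing new). Thus FOLLOW(S) = {d}.
For S ::= λ: FIRST(λ) = {λ}, so it goes in M[S, t] for t ∈ {}; since λ ∈ FIRST, also for every t ∈ FOLLOW(S) = {d}.
For S ::= b Q d S: FIRST(b Q d S) = {b}, so it goes in M[S, t] for t ∈ {b}.

S ::= λ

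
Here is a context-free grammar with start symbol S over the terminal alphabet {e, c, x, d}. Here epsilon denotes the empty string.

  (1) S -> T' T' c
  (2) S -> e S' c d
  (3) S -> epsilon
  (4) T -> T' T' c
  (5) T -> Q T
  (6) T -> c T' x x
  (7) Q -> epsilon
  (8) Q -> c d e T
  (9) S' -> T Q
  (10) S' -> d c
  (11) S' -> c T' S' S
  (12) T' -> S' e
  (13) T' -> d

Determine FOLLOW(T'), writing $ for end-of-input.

{c, d, x}

FIRST(Q): from Q->epsilon we get {epsilon}; from Q->c d e T we get {c}. So FIRST(Q) = {epsilon, c}.
FIRST(S): from S->T' T' c we get {c, d}; from S->e S' c d we get {e}; from S->epsilon we get {epsilon}. So FIRST(S) = {epsilon, c, d, e}.
FIRST(T): from T->T' T' c we get {c, d}; from T->Q T we get {c, d}; from T->c T' x x we get {c}. So FIRST(T) = {c, d}.
FIRST(S'): from S'->T Q we get {c, d}; from S'->d c we get {d}; from S'->c T' S' S we get {c}. So FIRST(S') = {c, d}.
FIRST(T'): from T'->S' e we get {c, d}; from T'->d we get {d}. So FIRST(T') = {c, d}.
FOLLOW(S) includes $ since S is the start symbol.
FOLLOW(S'): in S->e S' c d, S' is followed by c d with FIRST {c}; in S'->c T' S' S, S' is followed by S with FIRST {epsilon, c, d, e}; in S'->c T' S' S, the suffix after S' is nullable (adds nothing new); in T'->S' e, S' is followed by e with FIRST {e}. Thus FOLLOW(S') = {c, d, e}.
FOLLOW(S): in S'->c T' S' S, the suffix after S is empty, so FOLLOW(S) ⊇ FOLLOW(S') = {c, d, e}. Thus FOLLOW(S) = {$, c, d, e}.
FOLLOW(Q): in T->Q T, Q is followed by T with FIRST {c, d}; in S'->T Q, the suffix after Q is empty, so FOLLOW(Q) ⊇ FOLLOW(S') = {c, d, e}. Thus FOLLOW(Q) = {c, d, e}.
FOLLOW(T): in T->Q T, the suffix after T is empty (adds nothing new); in Q->c d e T, the suffix after T is empty, so FOLLOW(T) ⊇ FOLLOW(Q) = {c, d, e}; in S'->T Q, T is followed by Q with FIRST {epsilon, c}; in S'->T Q, the suffix after T is nullable, so FOLLOW(T) ⊇ FOLLOW(S') = {c, d, e}. Thus FOLLOW(T) = {c, d, e}.
FOLLOW(T'): in S->T' T' c (occurrence 1), T' is followed by T' c with FIRST {c, d}; in S->T' T' c (occurrence 2), T' is followed by c with FIRST {c}; in T->T' T' c (occurrence 1), T' is followed by T' c with FIRST {c, d}; in T->T' T' c (occurrence 2), T' is followed by c with FIRST {c}; in T->c T' x x, T' is followed by x x with FIRST {x}; in S'->c T' S' S, T' is followed by S' S with FIRST {c, d}. Thus FOLLOW(T') = {c, d, x}.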